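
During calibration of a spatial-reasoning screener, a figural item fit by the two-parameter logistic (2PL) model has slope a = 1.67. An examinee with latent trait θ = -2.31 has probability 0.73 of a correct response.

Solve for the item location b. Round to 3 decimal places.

-2.906

P(θ) = 1 / (1 + exp(−a(θ − b)))
logit(0.73) = ln(0.73/0.27) = 0.9946
b = θ − logit/(a) = -2.31 − 0.9946/1.6700 = -2.9056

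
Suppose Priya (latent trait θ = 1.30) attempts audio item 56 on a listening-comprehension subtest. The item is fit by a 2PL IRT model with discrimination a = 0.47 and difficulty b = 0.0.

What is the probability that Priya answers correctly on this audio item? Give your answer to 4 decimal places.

0.6482

P(θ) = 1 / (1 + exp(−a(θ − b)))
Exponent: 0.47 × (1.30 − 0.0) = 0.6110
1/(1 + e^{-0.6110}) = 0.6482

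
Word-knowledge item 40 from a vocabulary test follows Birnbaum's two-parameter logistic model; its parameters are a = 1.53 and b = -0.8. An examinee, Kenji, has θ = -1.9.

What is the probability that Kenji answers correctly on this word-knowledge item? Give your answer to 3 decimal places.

0.157

P(θ) = 1 / (1 + exp(−a(θ − b)))
Exponent: 1.53 × (-1.9 − (-0.8)) = -1.6830
1/(1 + e^{1.6830}) = 0.1567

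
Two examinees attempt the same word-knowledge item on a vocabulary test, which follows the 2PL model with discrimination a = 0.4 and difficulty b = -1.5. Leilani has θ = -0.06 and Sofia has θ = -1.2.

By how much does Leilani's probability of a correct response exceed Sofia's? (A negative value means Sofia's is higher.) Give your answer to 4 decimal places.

0.1102

P(θ) = 1 / (1 + exp(−a(θ − b)))
P(Leilani) = 0.6401  [exponent 0.5760]
P(Sofia) = 0.5300  [exponent 0.1200]
Difference = 0.6401 − 0.5300 = 0.1102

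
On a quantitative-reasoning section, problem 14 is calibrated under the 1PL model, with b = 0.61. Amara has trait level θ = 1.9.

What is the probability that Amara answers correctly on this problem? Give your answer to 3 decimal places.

P(θ) = 1 / (1 + exp(−(θ − b)))
Exponent: (1.9 − 0.61) = 1.2900
1/(1 + e^{-1.2900}) = 0.7841
P = 0.7841

0.784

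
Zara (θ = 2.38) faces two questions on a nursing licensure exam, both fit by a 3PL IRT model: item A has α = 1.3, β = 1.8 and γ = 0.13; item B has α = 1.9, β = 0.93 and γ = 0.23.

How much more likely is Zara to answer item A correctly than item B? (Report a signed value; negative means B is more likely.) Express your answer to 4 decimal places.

P(θ) = γ + (1 − γ) · 1 / (1 + exp(−α(θ − β)))
P_A = 0.7216
P_B = 0.9540
P_A − P_B = -0.2323

-0.2323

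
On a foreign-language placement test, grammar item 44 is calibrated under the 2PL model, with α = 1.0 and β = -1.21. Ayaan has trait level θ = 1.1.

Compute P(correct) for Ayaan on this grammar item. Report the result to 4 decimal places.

P(θ) = 1 / (1 + exp(−α(θ − β)))
Exponent: 1.0 × (1.1 − (-1.21)) = 2.3100
1/(1 + e^{-2.3100}) = 0.9097

0.9097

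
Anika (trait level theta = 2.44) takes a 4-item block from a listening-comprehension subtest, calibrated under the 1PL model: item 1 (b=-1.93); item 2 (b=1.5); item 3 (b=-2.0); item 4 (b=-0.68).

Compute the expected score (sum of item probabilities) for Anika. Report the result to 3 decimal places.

P(theta) = 1 / (1 + exp(−(theta − b)))
P_1 = 1/(1+e^{-4.3700}) = 0.9875
P_2 = 1/(1+e^{-0.9400}) = 0.7191
P_3 = 1/(1+e^{-4.4400}) = 0.9883
P_4 = 1/(1+e^{-3.1200}) = 0.9577
E[score] = 0.9875 + 0.7191 + 0.9883 + 0.9577 = 3.6527

3.653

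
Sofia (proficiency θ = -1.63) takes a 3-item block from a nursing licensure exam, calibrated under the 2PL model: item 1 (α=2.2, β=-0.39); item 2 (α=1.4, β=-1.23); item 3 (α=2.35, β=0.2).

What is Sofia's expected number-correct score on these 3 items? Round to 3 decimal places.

P(θ) = 1 / (1 + exp(−α(θ − β)))
P_1 = 1/(1+e^{2.7280}) = 0.0613
P_2 = 1/(1+e^{0.5600}) = 0.3635
P_3 = 1/(1+e^{4.3005}) = 0.0134
E[score] = 0.0613 + 0.3635 + 0.0134 = 0.4383

0.438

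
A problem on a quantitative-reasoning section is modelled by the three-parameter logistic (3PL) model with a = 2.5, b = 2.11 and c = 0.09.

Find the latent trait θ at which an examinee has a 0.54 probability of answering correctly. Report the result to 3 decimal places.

P(θ) = c + (1 − c) · 1 / (1 + exp(−a(θ − b)))
Remove guessing floor: (0.54 − 0.09)/(1 − 0.09) = 0.4945
logit = ln(0.4945/0.5055) = -0.0220
θ = b + logit/(a) = 2.11 + (-0.0220)/2.5000 = 2.1012

2.101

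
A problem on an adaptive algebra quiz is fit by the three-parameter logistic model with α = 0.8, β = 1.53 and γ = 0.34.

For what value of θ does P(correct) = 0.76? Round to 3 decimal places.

P(θ) = γ + (1 − γ) · 1 / (1 + exp(−α(θ − β)))
Remove guessing floor: (0.76 − 0.34)/(1 − 0.34) = 0.6364
logit = ln(0.6364/0.3636) = 0.5596
θ = β + logit/(α) = 1.53 + 0.5596/0.8000 = 2.2295

2.230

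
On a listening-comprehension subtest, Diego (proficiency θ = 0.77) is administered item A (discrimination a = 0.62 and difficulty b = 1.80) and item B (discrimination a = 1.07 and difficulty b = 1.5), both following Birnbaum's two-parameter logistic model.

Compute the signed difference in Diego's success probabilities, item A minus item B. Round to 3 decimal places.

0.031

P(θ) = 1 / (1 + exp(−a(θ − b)))
P_A = 0.3456
P_B = 0.3141
P_A − P_B = 0.0315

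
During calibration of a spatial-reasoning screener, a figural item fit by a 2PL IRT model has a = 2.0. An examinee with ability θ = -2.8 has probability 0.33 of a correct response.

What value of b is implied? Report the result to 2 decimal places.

P(θ) = 1 / (1 + exp(−a(θ − b)))
logit(0.33) = ln(0.33/0.67) = -0.7082
b = θ − logit/(a) = -2.8 − (-0.7082)/2.0000 = -2.4459

-2.45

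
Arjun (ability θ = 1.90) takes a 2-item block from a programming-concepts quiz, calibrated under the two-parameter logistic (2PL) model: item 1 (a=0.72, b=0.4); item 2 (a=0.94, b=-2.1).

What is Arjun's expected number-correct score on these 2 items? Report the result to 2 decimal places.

P(θ) = 1 / (1 + exp(−a(θ − b)))
P_1 = 1/(1+e^{-1.0800}) = 0.7465
P_2 = 1/(1+e^{-3.7600}) = 0.9772
E[score] = 0.7465 + 0.9772 = 1.7237

1.72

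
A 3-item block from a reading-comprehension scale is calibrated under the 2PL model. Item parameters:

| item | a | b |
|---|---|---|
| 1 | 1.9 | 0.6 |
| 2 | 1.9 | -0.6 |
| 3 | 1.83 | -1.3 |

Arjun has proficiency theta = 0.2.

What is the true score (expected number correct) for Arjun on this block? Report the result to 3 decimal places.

P(theta) = 1 / (1 + exp(−a(theta − b)))
P_1 = 1/(1+e^{0.7600}) = 0.3186
P_2 = 1/(1+e^{-1.5200}) = 0.8205
P_3 = 1/(1+e^{-2.7450}) = 0.9396
E[score] = 0.3186 + 0.8205 + 0.9396 = 2.0788

2.079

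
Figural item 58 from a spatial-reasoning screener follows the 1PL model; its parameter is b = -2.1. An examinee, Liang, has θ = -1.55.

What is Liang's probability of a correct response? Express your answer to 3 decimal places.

0.634

P(θ) = 1 / (1 + exp(−(θ − b)))
Exponent: (-1.55 − (-2.1)) = 0.5500
1/(1 + e^{-0.5500}) = 0.6341
P = 0.6341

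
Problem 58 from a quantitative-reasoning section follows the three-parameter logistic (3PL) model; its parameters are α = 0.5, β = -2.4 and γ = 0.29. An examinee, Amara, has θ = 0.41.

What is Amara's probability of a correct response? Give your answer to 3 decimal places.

P(θ) = γ + (1 − γ) · 1 / (1 + exp(−α(θ − β)))
Exponent: 0.5 × (0.41 − (-2.4)) = 1.4050
1/(1 + e^{-1.4050}) = 0.8030
P = 0.29 + 0.71 × 0.8030 = 0.8601

0.860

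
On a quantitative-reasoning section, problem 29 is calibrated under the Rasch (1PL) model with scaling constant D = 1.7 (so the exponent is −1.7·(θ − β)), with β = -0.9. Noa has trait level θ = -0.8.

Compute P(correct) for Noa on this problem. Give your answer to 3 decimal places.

0.542

P(θ) = 1 / (1 + exp(−D·(θ − β)))
Exponent: 1.7 × (-0.8 − (-0.9)) = 0.1700
1/(1 + e^{-0.1700}) = 0.5424
P = 0.5424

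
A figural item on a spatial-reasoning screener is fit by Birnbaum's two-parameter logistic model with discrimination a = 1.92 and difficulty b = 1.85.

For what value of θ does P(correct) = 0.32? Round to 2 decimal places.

P(θ) = 1 / (1 + exp(−a(θ − b)))
logit = ln(0.3200/0.6800) = -0.7538
θ = b + logit/(a) = 1.85 + (-0.7538)/1.9200 = 1.4574

1.46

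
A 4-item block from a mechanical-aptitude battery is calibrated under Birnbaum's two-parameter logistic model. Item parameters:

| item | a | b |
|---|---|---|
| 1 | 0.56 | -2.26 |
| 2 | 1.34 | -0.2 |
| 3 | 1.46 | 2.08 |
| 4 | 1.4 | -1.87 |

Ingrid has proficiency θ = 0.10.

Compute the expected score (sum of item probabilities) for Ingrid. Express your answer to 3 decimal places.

P(θ) = 1 / (1 + exp(−a(θ − b)))
P_1 = 1/(1+e^{-1.3216}) = 0.7894
P_2 = 1/(1+e^{-0.4020}) = 0.5992
P_3 = 1/(1+e^{2.8908}) = 0.0526
P_4 = 1/(1+e^{-2.7580}) = 0.9404
E[score] = 0.7894 + 0.5992 + 0.0526 + 0.9404 = 2.3816

2.382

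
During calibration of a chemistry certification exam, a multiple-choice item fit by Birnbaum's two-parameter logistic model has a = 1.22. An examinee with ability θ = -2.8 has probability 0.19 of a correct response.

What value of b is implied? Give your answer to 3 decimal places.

P(θ) = 1 / (1 + exp(−a(θ − b)))
logit(0.19) = ln(0.19/0.81) = -1.4500
b = θ − logit/(a) = -2.8 − (-1.4500)/1.2200 = -1.6115

-1.611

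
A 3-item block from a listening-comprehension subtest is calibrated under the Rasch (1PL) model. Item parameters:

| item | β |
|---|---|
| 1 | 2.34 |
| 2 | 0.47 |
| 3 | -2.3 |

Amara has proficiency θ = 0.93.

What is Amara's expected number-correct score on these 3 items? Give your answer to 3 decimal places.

P(θ) = 1 / (1 + exp(−(θ − β)))
P_1 = 1/(1+e^{1.4100}) = 0.1962
P_2 = 1/(1+e^{-0.4600}) = 0.6130
P_3 = 1/(1+e^{-3.2300}) = 0.9619
E[score] = 0.1962 + 0.6130 + 0.9619 = 1.7712

1.771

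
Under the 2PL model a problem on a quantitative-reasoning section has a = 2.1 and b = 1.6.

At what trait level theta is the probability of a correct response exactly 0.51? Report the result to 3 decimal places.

P(theta) = 1 / (1 + exp(−a(theta − b)))
logit = ln(0.5100/0.4900) = 0.0400
theta = b + logit/(a) = 1.6 + 0.0400/2.1000 = 1.6191

1.619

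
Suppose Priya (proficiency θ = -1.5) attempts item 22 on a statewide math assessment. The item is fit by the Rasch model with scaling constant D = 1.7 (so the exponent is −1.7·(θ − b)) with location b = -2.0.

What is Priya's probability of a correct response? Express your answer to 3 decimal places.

P(θ) = 1 / (1 + exp(−D·(θ − b)))
Exponent: 1.7 × (-1.5 − (-2.0)) = 0.8500
1/(1 + e^{-0.8500}) = 0.7006
P = 0.7006

0.701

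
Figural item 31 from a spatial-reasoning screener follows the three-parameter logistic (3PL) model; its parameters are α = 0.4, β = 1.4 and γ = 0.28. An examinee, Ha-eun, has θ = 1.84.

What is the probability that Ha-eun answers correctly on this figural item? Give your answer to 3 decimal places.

P(θ) = γ + (1 − γ) · 1 / (1 + exp(−α(θ − β)))
Exponent: 0.4 × (1.84 − 1.4) = 0.1760
1/(1 + e^{-0.1760}) = 0.5439
P = 0.28 + 0.72 × 0.5439 = 0.6716

0.672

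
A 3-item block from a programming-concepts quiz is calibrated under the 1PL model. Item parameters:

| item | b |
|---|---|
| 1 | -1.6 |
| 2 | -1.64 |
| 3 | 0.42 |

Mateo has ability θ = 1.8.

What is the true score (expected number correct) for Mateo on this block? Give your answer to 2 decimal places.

P(θ) = 1 / (1 + exp(−(θ − b)))
P_1 = 1/(1+e^{-3.4000}) = 0.9677
P_2 = 1/(1+e^{-3.4400}) = 0.9689
P_3 = 1/(1+e^{-1.3800}) = 0.7990
E[score] = 0.9677 + 0.9689 + 0.7990 = 2.7356

2.74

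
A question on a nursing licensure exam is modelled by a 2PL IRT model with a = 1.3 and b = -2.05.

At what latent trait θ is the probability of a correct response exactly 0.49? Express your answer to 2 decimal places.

P(θ) = 1 / (1 + exp(−a(θ − b)))
logit = ln(0.4900/0.5100) = -0.0400
θ = b + logit/(a) = -2.05 + (-0.0400)/1.3000 = -2.0808

-2.08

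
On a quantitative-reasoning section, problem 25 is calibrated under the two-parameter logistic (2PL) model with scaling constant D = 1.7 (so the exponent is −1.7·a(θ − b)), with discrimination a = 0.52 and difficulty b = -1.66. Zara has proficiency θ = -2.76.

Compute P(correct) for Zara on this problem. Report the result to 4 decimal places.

P(θ) = 1 / (1 + exp(−D·a(θ − b)))
Exponent: 1.7 × 0.52 × (-2.76 − (-1.66)) = -0.9724
1/(1 + e^{0.9724}) = 0.2744
P = 0.2744

0.2744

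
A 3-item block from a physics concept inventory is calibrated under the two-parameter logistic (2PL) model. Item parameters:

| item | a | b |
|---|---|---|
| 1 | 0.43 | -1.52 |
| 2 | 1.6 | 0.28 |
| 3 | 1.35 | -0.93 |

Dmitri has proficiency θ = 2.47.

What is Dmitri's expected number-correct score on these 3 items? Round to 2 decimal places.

2.81

P(θ) = 1 / (1 + exp(−a(θ − b)))
P_1 = 1/(1+e^{-1.7157}) = 0.8476
P_2 = 1/(1+e^{-3.5040}) = 0.9708
P_3 = 1/(1+e^{-4.5900}) = 0.9899
E[score] = 0.8476 + 0.9708 + 0.9899 = 2.8083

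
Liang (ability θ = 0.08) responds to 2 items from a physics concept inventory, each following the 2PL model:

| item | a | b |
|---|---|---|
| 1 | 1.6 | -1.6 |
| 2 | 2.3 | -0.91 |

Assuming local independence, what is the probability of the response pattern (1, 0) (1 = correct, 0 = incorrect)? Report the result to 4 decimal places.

P(θ) = 1 / (1 + exp(−a(θ − b)))
P_1 = 1/(1+e^{-2.6880}) = 0.9363
P_2 = 1/(1+e^{-2.2770}) = 0.9070
L = P_1 × (1−P_2) = 0.9363 × 0.0930 = 0.08712

0.0871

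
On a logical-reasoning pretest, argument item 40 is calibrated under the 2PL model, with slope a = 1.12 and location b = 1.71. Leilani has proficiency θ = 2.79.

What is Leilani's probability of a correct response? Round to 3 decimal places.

P(θ) = 1 / (1 + exp(−a(θ − b)))
Exponent: 1.12 × (2.79 − 1.71) = 1.2096
1/(1 + e^{-1.2096}) = 0.7702

0.770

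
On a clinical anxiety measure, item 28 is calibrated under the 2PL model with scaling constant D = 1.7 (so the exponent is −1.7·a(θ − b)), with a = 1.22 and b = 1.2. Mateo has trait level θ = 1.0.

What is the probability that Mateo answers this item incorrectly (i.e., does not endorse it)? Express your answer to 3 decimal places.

0.602

P(θ) = 1 / (1 + exp(−D·a(θ − b)))
Exponent: 1.7 × 1.22 × (1.0 − 1.2) = -0.4148
1/(1 + e^{0.4148}) = 0.3978
P = 0.3978
P(incorrect) = 1 − 0.3978 = 0.6022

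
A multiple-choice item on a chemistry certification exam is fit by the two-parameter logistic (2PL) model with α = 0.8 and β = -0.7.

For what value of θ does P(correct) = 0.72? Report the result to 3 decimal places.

P(θ) = 1 / (1 + exp(−α(θ − β)))
logit = ln(0.7200/0.2800) = 0.9445
θ = β + logit/(α) = -0.7 + 0.9445/0.8000 = 0.4806

0.481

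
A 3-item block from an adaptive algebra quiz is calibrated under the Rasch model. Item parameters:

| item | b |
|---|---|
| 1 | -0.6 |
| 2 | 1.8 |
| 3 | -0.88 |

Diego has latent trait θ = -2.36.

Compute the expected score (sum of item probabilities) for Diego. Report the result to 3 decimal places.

P(θ) = 1 / (1 + exp(−(θ − b)))
P_1 = 1/(1+e^{1.7600}) = 0.1468
P_2 = 1/(1+e^{4.1600}) = 0.0154
P_3 = 1/(1+e^{1.4800}) = 0.1854
E[score] = 0.1468 + 0.0154 + 0.1854 = 0.3476

0.348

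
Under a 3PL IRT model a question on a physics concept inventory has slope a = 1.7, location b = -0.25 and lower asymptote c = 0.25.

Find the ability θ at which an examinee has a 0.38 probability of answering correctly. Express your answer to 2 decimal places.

P(θ) = c + (1 − c) · 1 / (1 + exp(−a(θ − b)))
Remove guessing floor: (0.38 − 0.25)/(1 − 0.25) = 0.1733
logit = ln(0.1733/0.8267) = -1.5622
θ = b + logit/(a) = -0.25 + (-1.5622)/1.7000 = -1.1689

-1.17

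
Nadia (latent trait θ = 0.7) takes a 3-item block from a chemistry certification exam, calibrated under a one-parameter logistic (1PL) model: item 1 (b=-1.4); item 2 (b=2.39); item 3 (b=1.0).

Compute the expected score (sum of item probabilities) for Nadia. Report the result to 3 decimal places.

P(θ) = 1 / (1 + exp(−(θ − b)))
P_1 = 1/(1+e^{-2.1000}) = 0.8909
P_2 = 1/(1+e^{1.6900}) = 0.1558
P_3 = 1/(1+e^{0.3000}) = 0.4256
E[score] = 0.8909 + 0.1558 + 0.4256 = 1.4722

1.472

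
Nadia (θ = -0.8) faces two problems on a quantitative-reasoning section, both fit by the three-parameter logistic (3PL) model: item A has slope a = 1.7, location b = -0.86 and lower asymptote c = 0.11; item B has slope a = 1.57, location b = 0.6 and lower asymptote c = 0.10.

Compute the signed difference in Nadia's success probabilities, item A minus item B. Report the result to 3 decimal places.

P(θ) = c + (1 − c) · 1 / (1 + exp(−a(θ − b)))
P_A = 0.5777
P_B = 0.1899
P_A − P_B = 0.3877

0.388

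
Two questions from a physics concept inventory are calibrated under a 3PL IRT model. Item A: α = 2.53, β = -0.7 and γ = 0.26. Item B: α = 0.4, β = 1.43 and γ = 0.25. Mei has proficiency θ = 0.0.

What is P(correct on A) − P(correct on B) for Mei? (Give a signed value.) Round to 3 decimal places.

0.372

P(θ) = γ + (1 − γ) · 1 / (1 + exp(−α(θ − β)))
P_A = 0.8924
P_B = 0.5206
P_A − P_B = 0.3718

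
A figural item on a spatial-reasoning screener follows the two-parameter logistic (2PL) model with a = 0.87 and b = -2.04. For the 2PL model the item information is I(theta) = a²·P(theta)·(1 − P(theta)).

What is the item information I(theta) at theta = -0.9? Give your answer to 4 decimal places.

P = 1/(1+e^{-0.9918}) = 0.7294
P(1−P) = 0.7294 × 0.2706 = 0.1974
I = a² × P(1−P) = 0.87² × 0.1974 = 0.14938

0.1494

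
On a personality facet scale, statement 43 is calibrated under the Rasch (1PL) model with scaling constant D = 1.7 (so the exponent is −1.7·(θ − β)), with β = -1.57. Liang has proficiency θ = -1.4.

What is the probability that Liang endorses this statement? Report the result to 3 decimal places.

P(θ) = 1 / (1 + exp(−D·(θ − β)))
Exponent: 1.7 × (-1.4 − (-1.57)) = 0.2890
1/(1 + e^{-0.2890}) = 0.5718
P = 0.5718

0.572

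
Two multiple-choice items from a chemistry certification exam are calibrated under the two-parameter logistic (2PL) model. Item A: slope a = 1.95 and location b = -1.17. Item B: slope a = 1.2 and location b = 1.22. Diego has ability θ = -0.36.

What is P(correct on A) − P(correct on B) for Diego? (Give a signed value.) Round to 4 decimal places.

0.6986

P(θ) = 1 / (1 + exp(−a(θ − b)))
P_A = 0.8291
P_B = 0.1306
P_A − P_B = 0.6986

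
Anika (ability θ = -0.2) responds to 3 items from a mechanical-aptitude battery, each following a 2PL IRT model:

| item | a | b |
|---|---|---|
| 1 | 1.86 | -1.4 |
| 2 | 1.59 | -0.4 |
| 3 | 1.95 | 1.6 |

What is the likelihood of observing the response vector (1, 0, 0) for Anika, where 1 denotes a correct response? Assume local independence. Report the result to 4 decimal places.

P(θ) = 1 / (1 + exp(−a(θ − b)))
P_1 = 1/(1+e^{-2.2320}) = 0.9031
P_2 = 1/(1+e^{-0.3180}) = 0.5788
P_3 = 1/(1+e^{3.5100}) = 0.0290
L = P_1 × (1−P_2) × (1−P_3) = 0.9031 × 0.4212 × 0.9710 = 0.36931

0.3693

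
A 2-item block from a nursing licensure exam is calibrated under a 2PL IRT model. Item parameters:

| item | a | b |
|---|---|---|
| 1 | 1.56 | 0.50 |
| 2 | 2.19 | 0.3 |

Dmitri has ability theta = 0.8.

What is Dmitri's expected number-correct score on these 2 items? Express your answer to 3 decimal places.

1.364

P(theta) = 1 / (1 + exp(−a(theta − b)))
P_1 = 1/(1+e^{-0.4680}) = 0.6149
P_2 = 1/(1+e^{-1.0950}) = 0.7493
E[score] = 0.6149 + 0.7493 = 1.3642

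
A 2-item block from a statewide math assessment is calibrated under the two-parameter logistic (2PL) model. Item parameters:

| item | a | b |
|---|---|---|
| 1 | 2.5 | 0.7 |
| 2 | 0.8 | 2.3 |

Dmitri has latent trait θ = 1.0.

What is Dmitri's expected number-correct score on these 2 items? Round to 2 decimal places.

P(θ) = 1 / (1 + exp(−a(θ − b)))
P_1 = 1/(1+e^{-0.7500}) = 0.6792
P_2 = 1/(1+e^{1.0400}) = 0.2611
E[score] = 0.6792 + 0.2611 = 0.9403

0.94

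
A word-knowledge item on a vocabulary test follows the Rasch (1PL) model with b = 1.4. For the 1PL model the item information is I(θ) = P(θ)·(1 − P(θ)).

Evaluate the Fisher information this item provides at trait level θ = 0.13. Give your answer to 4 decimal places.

0.1712

P = 1/(1+e^{1.2700}) = 0.2193
P(1−P) = 0.2193 × 0.7807 = 0.1712
I = P(1−P) = 0.17118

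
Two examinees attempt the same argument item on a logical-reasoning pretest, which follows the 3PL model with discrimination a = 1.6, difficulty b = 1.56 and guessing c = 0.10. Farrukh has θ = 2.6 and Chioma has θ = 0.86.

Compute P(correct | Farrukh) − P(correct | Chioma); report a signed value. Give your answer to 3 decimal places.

0.535

P(θ) = c + (1 − c) · 1 / (1 + exp(−a(θ − b)))
P(Farrukh) = 0.8567  [exponent 1.6640]
P(Chioma) = 0.3214  [exponent -1.1200]
Difference = 0.8567 − 0.3214 = 0.5353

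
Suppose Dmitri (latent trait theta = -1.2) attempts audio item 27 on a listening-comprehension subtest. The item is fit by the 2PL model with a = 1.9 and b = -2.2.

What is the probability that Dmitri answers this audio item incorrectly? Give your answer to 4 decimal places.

P(theta) = 1 / (1 + exp(−a(theta − b)))
Exponent: 1.9 × (-1.2 − (-2.2)) = 1.9000
1/(1 + e^{-1.9000}) = 0.8699
P(incorrect) = 1 − 0.8699 = 0.1301

0.1301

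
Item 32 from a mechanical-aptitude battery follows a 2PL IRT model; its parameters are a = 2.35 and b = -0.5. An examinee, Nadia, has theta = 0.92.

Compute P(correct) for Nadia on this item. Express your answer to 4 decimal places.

0.9657

P(theta) = 1 / (1 + exp(−a(theta − b)))
Exponent: 2.35 × (0.92 − (-0.5)) = 3.3370
1/(1 + e^{-3.3370}) = 0.9657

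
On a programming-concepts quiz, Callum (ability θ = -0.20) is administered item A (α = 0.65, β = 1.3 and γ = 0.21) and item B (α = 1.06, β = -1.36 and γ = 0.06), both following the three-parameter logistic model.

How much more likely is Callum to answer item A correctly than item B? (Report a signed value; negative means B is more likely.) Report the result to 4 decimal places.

P(θ) = γ + (1 − γ) · 1 / (1 + exp(−α(θ − β)))
P_A = 0.4264
P_B = 0.7873
P_A − P_B = -0.3610

-0.3610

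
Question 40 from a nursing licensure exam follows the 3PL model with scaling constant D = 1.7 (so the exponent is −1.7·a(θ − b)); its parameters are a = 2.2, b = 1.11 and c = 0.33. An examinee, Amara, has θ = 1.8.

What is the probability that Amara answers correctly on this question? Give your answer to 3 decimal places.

0.953

P(θ) = c + (1 − c) · 1 / (1 + exp(−D·a(θ − b)))
Exponent: 1.7 × 2.2 × (1.8 − 1.11) = 2.5806
1/(1 + e^{-2.5806}) = 0.9296
P = 0.33 + 0.67 × 0.9296 = 0.9528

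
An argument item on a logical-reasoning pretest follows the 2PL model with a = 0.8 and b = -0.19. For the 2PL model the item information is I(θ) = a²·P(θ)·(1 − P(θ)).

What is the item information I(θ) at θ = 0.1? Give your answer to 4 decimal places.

P = 1/(1+e^{-0.2320}) = 0.5577
P(1−P) = 0.5577 × 0.4423 = 0.2467
I = a² × P(1−P) = 0.8² × 0.2467 = 0.15787

0.1579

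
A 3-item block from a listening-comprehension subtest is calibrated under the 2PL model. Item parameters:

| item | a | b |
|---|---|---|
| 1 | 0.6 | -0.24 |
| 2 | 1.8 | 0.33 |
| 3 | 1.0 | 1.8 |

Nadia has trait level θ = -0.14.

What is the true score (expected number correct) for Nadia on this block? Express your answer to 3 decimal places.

P(θ) = 1 / (1 + exp(−a(θ − b)))
P_1 = 1/(1+e^{-0.0600}) = 0.5150
P_2 = 1/(1+e^{0.8460}) = 0.3003
P_3 = 1/(1+e^{1.9400}) = 0.1256
E[score] = 0.5150 + 0.3003 + 0.1256 = 0.9409

0.941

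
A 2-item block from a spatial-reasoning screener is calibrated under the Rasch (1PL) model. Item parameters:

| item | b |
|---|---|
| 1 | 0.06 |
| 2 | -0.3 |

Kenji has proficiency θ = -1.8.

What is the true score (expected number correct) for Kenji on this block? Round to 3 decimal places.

0.317

P(θ) = 1 / (1 + exp(−(θ − b)))
P_1 = 1/(1+e^{1.8600}) = 0.1347
P_2 = 1/(1+e^{1.5000}) = 0.1824
E[score] = 0.1347 + 0.1824 = 0.3171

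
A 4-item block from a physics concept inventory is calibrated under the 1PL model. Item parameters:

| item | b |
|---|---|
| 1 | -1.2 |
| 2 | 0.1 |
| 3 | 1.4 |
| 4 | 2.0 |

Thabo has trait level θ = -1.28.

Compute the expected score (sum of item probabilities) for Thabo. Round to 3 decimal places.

0.781

P(θ) = 1 / (1 + exp(−(θ − b)))
P_1 = 1/(1+e^{0.0800}) = 0.4800
P_2 = 1/(1+e^{1.3800}) = 0.2010
P_3 = 1/(1+e^{2.6800}) = 0.0642
P_4 = 1/(1+e^{3.2800}) = 0.0363
E[score] = 0.4800 + 0.2010 + 0.0642 + 0.0363 = 0.7814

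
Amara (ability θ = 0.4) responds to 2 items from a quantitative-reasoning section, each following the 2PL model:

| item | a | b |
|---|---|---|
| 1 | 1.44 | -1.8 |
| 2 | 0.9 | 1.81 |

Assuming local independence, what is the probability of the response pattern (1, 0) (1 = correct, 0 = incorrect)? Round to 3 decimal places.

0.749

P(θ) = 1 / (1 + exp(−a(θ − b)))
P_1 = 1/(1+e^{-3.1680}) = 0.9596
P_2 = 1/(1+e^{1.2690}) = 0.2194
L = P_1 × (1−P_2) = 0.9596 × 0.7806 = 0.74905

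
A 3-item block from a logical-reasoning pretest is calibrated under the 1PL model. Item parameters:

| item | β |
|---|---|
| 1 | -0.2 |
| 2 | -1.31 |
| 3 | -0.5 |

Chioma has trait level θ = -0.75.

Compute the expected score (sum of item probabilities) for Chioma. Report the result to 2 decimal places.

1.44

P(θ) = 1 / (1 + exp(−(θ − β)))
P_1 = 1/(1+e^{0.5500}) = 0.3659
P_2 = 1/(1+e^{-0.5600}) = 0.6365
P_3 = 1/(1+e^{0.2500}) = 0.4378
E[score] = 0.3659 + 0.6365 + 0.4378 = 1.4401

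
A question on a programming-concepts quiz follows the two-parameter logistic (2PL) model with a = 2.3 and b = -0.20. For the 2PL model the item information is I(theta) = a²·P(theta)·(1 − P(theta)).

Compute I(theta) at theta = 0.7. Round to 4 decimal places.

0.5263

P = 1/(1+e^{-2.0700}) = 0.8880
P(1−P) = 0.8880 × 0.1120 = 0.0995
I = a² × P(1−P) = 2.3² × 0.0995 = 0.52632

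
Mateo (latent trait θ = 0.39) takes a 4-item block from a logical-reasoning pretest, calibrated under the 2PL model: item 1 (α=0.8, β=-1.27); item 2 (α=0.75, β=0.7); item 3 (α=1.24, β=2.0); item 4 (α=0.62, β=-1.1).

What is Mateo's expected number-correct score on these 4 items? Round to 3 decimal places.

P(θ) = 1 / (1 + exp(−α(θ − β)))
P_1 = 1/(1+e^{-1.3280}) = 0.7905
P_2 = 1/(1+e^{0.2325}) = 0.4421
P_3 = 1/(1+e^{1.9964}) = 0.1196
P_4 = 1/(1+e^{-0.9238}) = 0.7158
E[score] = 0.7905 + 0.4421 + 0.1196 + 0.7158 = 2.0680

2.068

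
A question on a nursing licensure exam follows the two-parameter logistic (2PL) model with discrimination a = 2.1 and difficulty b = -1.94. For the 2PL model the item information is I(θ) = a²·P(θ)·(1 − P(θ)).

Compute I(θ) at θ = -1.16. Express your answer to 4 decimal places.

0.6009

P = 1/(1+e^{-1.6380}) = 0.8373
P(1−P) = 0.8373 × 0.1627 = 0.1363
I = a² × P(1−P) = 2.1² × 0.1363 = 0.60088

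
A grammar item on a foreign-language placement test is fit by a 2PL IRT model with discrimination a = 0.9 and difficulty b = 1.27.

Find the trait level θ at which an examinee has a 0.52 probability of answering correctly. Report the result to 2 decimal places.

1.36

P(θ) = 1 / (1 + exp(−a(θ − b)))
logit = ln(0.5200/0.4800) = 0.0800
θ = b + logit/(a) = 1.27 + 0.0800/0.9000 = 1.3589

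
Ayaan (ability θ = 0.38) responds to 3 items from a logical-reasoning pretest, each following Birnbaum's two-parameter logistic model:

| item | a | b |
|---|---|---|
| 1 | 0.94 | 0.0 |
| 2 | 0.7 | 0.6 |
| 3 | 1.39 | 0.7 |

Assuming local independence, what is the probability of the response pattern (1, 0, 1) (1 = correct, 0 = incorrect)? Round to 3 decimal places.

0.124

P(θ) = 1 / (1 + exp(−a(θ − b)))
P_1 = 1/(1+e^{-0.3572}) = 0.5884
P_2 = 1/(1+e^{0.1540}) = 0.4616
P_3 = 1/(1+e^{0.4448}) = 0.3906
L = P_1 × (1−P_2) × P_3 = 0.5884 × 0.5384 × 0.3906 = 0.12374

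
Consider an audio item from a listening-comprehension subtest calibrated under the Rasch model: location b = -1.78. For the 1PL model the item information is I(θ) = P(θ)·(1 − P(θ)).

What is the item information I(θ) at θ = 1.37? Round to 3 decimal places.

0.039

P = 1/(1+e^{-3.1500}) = 0.9589
P(1−P) = 0.9589 × 0.0411 = 0.0394
I = P(1−P) = 0.03940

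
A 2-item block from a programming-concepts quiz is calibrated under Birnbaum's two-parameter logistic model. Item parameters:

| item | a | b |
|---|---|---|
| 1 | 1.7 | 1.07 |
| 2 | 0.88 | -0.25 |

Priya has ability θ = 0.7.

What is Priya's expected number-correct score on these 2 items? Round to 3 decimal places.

P(θ) = 1 / (1 + exp(−a(θ − b)))
P_1 = 1/(1+e^{0.6290}) = 0.3477
P_2 = 1/(1+e^{-0.8360}) = 0.6976
E[score] = 0.3477 + 0.6976 = 1.0454

1.045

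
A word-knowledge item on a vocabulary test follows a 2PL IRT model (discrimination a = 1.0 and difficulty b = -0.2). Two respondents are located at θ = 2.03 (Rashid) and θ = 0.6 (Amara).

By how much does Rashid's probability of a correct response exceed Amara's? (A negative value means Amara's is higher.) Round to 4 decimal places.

P(θ) = 1 / (1 + exp(−a(θ − b)))
P(Rashid) = 0.9029  [exponent 2.2300]
P(Amara) = 0.6900  [exponent 0.8000]
Difference = 0.9029 − 0.6900 = 0.2129

0.2129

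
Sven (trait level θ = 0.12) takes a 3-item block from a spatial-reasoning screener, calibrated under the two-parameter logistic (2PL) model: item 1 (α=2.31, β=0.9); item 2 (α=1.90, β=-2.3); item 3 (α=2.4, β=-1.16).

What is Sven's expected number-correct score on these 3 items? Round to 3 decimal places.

2.087

P(θ) = 1 / (1 + exp(−α(θ − β)))
P_1 = 1/(1+e^{1.8018}) = 0.1416
P_2 = 1/(1+e^{-4.5980}) = 0.9900
P_3 = 1/(1+e^{-3.0720}) = 0.9557
E[score] = 0.1416 + 0.9900 + 0.9557 = 2.0874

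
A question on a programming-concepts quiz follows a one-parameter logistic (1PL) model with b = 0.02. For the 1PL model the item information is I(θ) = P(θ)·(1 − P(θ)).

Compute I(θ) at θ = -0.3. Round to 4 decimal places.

0.2437

P = 1/(1+e^{0.3200}) = 0.4207
P(1−P) = 0.4207 × 0.5793 = 0.2437
I = P(1−P) = 0.24371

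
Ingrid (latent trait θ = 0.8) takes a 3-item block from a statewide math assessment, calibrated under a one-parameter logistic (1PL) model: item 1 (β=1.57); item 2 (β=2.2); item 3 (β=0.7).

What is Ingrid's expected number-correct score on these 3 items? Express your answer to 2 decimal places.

1.04

P(θ) = 1 / (1 + exp(−(θ − β)))
P_1 = 1/(1+e^{0.7700}) = 0.3165
P_2 = 1/(1+e^{1.4000}) = 0.1978
P_3 = 1/(1+e^{-0.1000}) = 0.5250
E[score] = 0.3165 + 0.1978 + 0.5250 = 1.0393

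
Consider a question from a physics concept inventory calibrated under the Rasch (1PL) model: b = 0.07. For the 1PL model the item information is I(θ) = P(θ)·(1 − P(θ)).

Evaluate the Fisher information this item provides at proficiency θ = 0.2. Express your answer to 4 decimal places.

0.2489

P = 1/(1+e^{-0.1300}) = 0.5325
P(1−P) = 0.5325 × 0.4675 = 0.2489
I = P(1−P) = 0.24895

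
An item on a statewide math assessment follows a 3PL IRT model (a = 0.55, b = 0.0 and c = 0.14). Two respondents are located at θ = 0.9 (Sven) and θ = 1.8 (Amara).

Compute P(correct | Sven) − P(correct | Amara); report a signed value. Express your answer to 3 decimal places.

P(θ) = c + (1 − c) · 1 / (1 + exp(−a(θ − b)))
P(Sven) = 0.6743  [exponent 0.4950]
P(Amara) = 0.7670  [exponent 0.9900]
Difference = 0.6743 − 0.7670 = -0.0927

-0.093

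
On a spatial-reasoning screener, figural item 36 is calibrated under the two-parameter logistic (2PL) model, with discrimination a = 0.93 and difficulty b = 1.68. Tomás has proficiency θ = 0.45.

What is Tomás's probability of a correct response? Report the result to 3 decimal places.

0.242

P(θ) = 1 / (1 + exp(−a(θ − b)))
Exponent: 0.93 × (0.45 − 1.68) = -1.1439
1/(1 + e^{1.1439}) = 0.2416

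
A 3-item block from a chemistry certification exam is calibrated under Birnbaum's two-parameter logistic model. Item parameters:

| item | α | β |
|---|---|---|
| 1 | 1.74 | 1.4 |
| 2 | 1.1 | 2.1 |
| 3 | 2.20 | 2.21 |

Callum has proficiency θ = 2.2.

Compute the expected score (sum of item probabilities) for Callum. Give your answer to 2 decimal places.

1.82

P(θ) = 1 / (1 + exp(−α(θ − β)))
P_1 = 1/(1+e^{-1.3920}) = 0.8009
P_2 = 1/(1+e^{-0.1100}) = 0.5275
P_3 = 1/(1+e^{0.0220}) = 0.4945
E[score] = 0.8009 + 0.5275 + 0.4945 = 1.8229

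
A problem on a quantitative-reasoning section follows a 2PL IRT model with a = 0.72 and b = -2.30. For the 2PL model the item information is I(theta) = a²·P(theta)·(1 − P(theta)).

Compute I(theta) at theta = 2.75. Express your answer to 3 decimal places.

P = 1/(1+e^{-3.6360}) = 0.9743
P(1−P) = 0.9743 × 0.0257 = 0.0250
I = a² × P(1−P) = 0.72² × 0.0250 = 0.01297

0.013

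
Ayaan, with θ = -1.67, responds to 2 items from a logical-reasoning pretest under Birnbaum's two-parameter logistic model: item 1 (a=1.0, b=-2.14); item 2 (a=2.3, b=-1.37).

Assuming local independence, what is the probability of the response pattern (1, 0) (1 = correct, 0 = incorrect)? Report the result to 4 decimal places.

P(θ) = 1 / (1 + exp(−a(θ − b)))
P_1 = 1/(1+e^{-0.4700}) = 0.6154
P_2 = 1/(1+e^{0.6900}) = 0.3340
L = P_1 × (1−P_2) = 0.6154 × 0.6660 = 0.40983

0.4098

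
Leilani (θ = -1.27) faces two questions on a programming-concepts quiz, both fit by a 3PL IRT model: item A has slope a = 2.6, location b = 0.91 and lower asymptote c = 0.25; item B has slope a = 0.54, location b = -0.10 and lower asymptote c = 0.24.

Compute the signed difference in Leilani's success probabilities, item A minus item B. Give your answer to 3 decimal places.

-0.251

P(θ) = c + (1 − c) · 1 / (1 + exp(−a(θ − b)))
P_A = 0.2526
P_B = 0.5038
P_A − P_B = -0.2512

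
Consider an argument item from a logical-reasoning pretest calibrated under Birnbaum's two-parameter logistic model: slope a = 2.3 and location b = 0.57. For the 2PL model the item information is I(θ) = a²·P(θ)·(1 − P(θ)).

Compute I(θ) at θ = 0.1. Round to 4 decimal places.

1.0006

P = 1/(1+e^{1.0810}) = 0.2533
P(1−P) = 0.2533 × 0.7467 = 0.1891
I = a² × P(1−P) = 2.3² × 0.1891 = 1.00059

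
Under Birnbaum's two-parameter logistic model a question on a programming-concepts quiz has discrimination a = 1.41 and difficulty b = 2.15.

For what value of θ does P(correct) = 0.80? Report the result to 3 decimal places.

P(θ) = 1 / (1 + exp(−a(θ − b)))
logit = ln(0.8000/0.2000) = 1.3863
θ = b + logit/(a) = 2.15 + 1.3863/1.4100 = 3.1332

3.133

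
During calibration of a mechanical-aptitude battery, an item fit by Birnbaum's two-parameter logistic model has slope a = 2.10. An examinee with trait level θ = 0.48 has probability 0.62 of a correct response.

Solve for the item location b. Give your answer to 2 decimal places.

P(θ) = 1 / (1 + exp(−a(θ − b)))
logit(0.62) = ln(0.62/0.38) = 0.4895
b = θ − logit/(a) = 0.48 − 0.4895/2.1000 = 0.2469

0.25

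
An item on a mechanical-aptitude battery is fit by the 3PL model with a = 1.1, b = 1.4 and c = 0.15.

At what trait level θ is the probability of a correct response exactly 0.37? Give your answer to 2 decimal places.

0.44

P(θ) = c + (1 − c) · 1 / (1 + exp(−a(θ − b)))
Remove guessing floor: (0.37 − 0.15)/(1 − 0.15) = 0.2588
logit = ln(0.2588/0.7412) = -1.0521
θ = b + logit/(a) = 1.4 + (-1.0521)/1.1000 = 0.4436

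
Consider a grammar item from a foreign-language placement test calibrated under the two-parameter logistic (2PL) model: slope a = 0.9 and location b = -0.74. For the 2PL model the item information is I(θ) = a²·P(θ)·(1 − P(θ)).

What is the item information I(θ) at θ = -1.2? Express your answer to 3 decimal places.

P = 1/(1+e^{0.4140}) = 0.3980
P(1−P) = 0.3980 × 0.6020 = 0.2396
I = a² × P(1−P) = 0.9² × 0.2396 = 0.19407

0.194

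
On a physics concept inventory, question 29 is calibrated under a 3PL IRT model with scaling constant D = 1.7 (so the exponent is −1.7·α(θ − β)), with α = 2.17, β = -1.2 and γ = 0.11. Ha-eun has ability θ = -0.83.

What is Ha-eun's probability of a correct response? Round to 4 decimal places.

0.8189

P(θ) = γ + (1 − γ) · 1 / (1 + exp(−D·α(θ − β)))
Exponent: 1.7 × 2.17 × (-0.83 − (-1.2)) = 1.3649
1/(1 + e^{-1.3649}) = 0.7966
P = 0.11 + 0.89 × 0.7966 = 0.8189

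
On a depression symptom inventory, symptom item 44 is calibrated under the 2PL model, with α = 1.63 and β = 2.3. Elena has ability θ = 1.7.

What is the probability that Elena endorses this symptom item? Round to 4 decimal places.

0.2733

P(θ) = 1 / (1 + exp(−α(θ − β)))
Exponent: 1.63 × (1.7 − 2.3) = -0.9780
1/(1 + e^{0.9780}) = 0.2733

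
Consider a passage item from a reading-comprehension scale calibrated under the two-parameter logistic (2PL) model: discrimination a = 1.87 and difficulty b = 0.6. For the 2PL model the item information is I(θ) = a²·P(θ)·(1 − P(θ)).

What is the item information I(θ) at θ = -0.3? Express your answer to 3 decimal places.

P = 1/(1+e^{1.6830}) = 0.1567
P(1−P) = 0.1567 × 0.8433 = 0.1321
I = a² × P(1−P) = 1.87² × 0.1321 = 0.46209

0.462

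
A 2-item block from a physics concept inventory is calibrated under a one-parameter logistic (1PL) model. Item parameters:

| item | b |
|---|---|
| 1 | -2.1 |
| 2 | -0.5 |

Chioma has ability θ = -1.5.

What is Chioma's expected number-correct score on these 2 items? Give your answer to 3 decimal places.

P(θ) = 1 / (1 + exp(−(θ − b)))
P_1 = 1/(1+e^{-0.6000}) = 0.6457
P_2 = 1/(1+e^{1.0000}) = 0.2689
E[score] = 0.6457 + 0.2689 = 0.9146

0.915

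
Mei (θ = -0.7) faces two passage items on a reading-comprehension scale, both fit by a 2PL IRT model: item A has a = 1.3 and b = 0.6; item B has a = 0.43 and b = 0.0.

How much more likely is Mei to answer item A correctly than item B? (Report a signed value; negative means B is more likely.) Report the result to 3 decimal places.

-0.270

P(θ) = 1 / (1 + exp(−a(θ − b)))
P_A = 0.1558
P_B = 0.4253
P_A − P_B = -0.2695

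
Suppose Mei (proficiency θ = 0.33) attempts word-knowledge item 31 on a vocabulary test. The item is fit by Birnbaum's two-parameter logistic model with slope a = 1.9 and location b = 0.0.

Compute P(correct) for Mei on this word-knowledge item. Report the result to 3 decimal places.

P(θ) = 1 / (1 + exp(−a(θ − b)))
Exponent: 1.9 × (0.33 − 0.0) = 0.6270
1/(1 + e^{-0.6270}) = 0.6518

0.652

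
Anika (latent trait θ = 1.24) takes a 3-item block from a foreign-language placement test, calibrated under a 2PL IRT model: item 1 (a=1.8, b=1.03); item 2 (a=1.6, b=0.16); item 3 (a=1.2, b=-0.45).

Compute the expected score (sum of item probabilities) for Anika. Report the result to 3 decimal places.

2.326

P(θ) = 1 / (1 + exp(−a(θ − b)))
P_1 = 1/(1+e^{-0.3780}) = 0.5934
P_2 = 1/(1+e^{-1.7280}) = 0.8492
P_3 = 1/(1+e^{-2.0280}) = 0.8837
E[score] = 0.5934 + 0.8492 + 0.8837 = 2.3263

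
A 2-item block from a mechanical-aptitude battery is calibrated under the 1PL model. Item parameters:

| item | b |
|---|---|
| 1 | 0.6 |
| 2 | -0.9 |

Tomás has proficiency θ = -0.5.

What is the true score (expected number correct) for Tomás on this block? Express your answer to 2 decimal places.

0.85

P(θ) = 1 / (1 + exp(−(θ − b)))
P_1 = 1/(1+e^{1.1000}) = 0.2497
P_2 = 1/(1+e^{-0.4000}) = 0.5987
E[score] = 0.2497 + 0.5987 = 0.8484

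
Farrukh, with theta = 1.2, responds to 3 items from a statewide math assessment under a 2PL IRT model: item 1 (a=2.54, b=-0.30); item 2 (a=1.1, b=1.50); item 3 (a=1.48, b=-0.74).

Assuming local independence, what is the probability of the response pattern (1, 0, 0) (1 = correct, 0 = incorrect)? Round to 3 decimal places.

P(theta) = 1 / (1 + exp(−a(theta − b)))
P_1 = 1/(1+e^{-3.8100}) = 0.9783
P_2 = 1/(1+e^{0.3300}) = 0.4182
P_3 = 1/(1+e^{-2.8712}) = 0.9464
L = P_1 × (1−P_2) × (1−P_3) = 0.9783 × 0.5818 × 0.0536 = 0.03050

0.031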